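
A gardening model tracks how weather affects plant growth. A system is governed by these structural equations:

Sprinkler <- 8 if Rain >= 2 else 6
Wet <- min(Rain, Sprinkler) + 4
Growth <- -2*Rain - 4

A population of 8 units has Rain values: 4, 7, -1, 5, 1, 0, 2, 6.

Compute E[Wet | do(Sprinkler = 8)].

7

do(Sprinkler=8) breaks Sprinkler's dependence on Rain. With Sprinkler=8 fixed, Wet across the units is 8, 11, 3, 9, 5, 4, 6, 10, mean 7.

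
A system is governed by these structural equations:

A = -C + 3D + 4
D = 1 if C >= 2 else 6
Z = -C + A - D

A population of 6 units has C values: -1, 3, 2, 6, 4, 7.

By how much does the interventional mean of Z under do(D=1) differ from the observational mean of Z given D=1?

Under do(D=1), D's equation is replaced by D=1 for every unit. Per-unit Z: 8, 0, 2, -6, -2, -8. Mean = -1.
Conditioning on D=1 selects the 5 unit(s) with C ∈ {3, 2, 6, 4, 7}. Their Z values: 0, 2, -6, -2, -8. Mean = -2.8.
Difference = -1 − (-2.8) = 1.8.

1.8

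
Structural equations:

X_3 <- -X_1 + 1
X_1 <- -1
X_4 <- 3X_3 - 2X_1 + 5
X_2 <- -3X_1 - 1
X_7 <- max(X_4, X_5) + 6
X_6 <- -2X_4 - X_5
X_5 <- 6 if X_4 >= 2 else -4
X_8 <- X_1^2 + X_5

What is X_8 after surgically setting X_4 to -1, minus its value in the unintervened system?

-10

do(X_4=-1) replaces the equation X_4 <- 3X_3 - 2X_1 + 5 with the constant X_4 = -1.
X_5 = 6 if X_4 >= 2 else -4  [with X_4=-1]  = -4
X_8 = X_1^2 + X_5  [with X_1=-1, X_5=-4]  = -3
Without intervention: X_3 = -X_1 + 1  [with X_1=-1]  = 2; X_4 = 3X_3 - 2X_1 + 5  [with X_3=2, X_1=-1]  = 13; X_5 = 6 if X_4 >= 2 else -4  [with X_4=13]  = 6; X_8 = X_1^2 + X_5  [with X_1=-1, X_5=6]  = 7.
Change = -3 − 7 = -10.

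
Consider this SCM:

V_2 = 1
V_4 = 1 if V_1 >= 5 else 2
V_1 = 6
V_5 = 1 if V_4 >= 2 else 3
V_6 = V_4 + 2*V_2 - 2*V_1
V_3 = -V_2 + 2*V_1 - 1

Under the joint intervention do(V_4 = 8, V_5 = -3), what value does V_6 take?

-2

The joint intervention fixes V_4 = 8, V_5 = -3, removing each variable's own equation.
V_6 = V_4 + 2*V_2 - 2*V_1  [with V_4=8, V_2=1, V_1=6]  = -2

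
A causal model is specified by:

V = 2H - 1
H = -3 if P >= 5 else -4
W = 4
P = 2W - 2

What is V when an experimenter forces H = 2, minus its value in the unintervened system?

The intervention breaks the incoming arrows to H: H = -3 if P >= 5 else -4 no longer applies, and H = 2.
V = 2H - 1  [with H=2]  = 3
Without intervention: P = 2W - 2  [with W=4]  = 6; H = -3 if P >= 5 else -4  [with P=6]  = -3; V = 2H - 1  [with H=-3]  = -7.
Change = 3 − (-7) = 10.

10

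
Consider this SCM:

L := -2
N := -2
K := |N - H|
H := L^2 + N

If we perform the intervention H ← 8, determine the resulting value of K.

10

The intervention breaks the incoming arrows to H: H := L^2 + N no longer applies, and H = 8.
K = |N - H|  [with N=-2, H=8]  = 10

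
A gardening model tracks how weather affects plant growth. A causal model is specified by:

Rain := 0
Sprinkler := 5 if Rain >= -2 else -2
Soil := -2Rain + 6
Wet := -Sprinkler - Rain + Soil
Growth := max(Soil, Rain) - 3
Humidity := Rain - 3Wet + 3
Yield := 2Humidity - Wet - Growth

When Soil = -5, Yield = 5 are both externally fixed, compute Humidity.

33

Under do(Soil = -5, Yield = 5), each intervened variable's structural equation is replaced by its fixed value.
Sprinkler = 5 if Rain >= -2 else -2  [with Rain=0]  = 5
Wet = -Sprinkler - Rain + Soil  [with Sprinkler=5, Rain=0, Soil=-5]  = -10
Humidity = Rain - 3Wet + 3  [with Rain=0, Wet=-10]  = 33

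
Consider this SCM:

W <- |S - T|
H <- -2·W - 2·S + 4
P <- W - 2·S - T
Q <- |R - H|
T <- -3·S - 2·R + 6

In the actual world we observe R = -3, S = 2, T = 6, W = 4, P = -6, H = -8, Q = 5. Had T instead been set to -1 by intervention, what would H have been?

The intervention breaks the incoming arrows to T: T <- -3·S - 2·R + 6 no longer applies, and T = -1.
W = |S - T|  [with S=2, T=-1]  = 3
H = -2·W - 2·S + 4  [with W=3, S=2]  = -6

-6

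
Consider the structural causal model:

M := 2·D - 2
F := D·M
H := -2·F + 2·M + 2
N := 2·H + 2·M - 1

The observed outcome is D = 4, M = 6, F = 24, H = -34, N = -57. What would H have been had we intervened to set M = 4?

-22

Under do(M=4), the mechanism M := 2·D - 2 is discarded; M is fixed at 4.
F = D·M  [with D=4, M=4]  = 16
H = -2·F + 2·M + 2  [with F=16, M=4]  = -22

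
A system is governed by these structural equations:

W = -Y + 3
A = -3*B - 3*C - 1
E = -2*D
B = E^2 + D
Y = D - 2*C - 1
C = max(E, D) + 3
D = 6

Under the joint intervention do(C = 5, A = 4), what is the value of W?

8

Setting C = 5, A = 4 by intervention discards those variables' equations.
Y = D - 2*C - 1  [with D=6, C=5]  = -5
W = -Y + 3  [with Y=-5]  = 8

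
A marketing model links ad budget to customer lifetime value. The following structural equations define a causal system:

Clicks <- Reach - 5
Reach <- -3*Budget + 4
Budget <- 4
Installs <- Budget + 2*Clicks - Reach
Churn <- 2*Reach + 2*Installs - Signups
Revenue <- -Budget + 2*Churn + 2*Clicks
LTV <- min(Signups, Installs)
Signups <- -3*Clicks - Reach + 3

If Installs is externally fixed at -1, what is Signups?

50

Intervening sets Installs = -1 and removes its equation (Installs <- Budget + 2*Clicks - Reach).
No directed path runs from Installs to Signups, so Signups keeps its natural value.
Reach = -3*Budget + 4  [with Budget=4]  = -8
Clicks = Reach - 5  [with Reach=-8]  = -13
Signups = -3*Clicks - Reach + 3  [with Clicks=-13, Reach=-8]  = 50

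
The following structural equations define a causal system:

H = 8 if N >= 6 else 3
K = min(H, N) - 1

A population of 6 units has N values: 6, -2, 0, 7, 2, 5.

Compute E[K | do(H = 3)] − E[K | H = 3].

0.75

do(H=3) breaks H's dependence on N. With H=3 fixed, K across the units is 2, -3, -1, 2, 1, 2, mean 0.5.
Conditioning on H=3 selects the 4 unit(s) with N ∈ {-2, 0, 2, 5}. Their K values: -3, -1, 1, 2. Mean = -0.25.
Difference = 0.5 − (-0.25) = 0.75.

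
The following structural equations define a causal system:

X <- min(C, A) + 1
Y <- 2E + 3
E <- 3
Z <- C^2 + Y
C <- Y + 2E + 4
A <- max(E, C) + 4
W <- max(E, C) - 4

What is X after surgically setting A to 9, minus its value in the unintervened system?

-10

Intervening sets A = 9 and removes its equation (A <- max(E, C) + 4).
Y = 2E + 3  [with E=3]  = 9
C = Y + 2E + 4  [with Y=9, E=3]  = 19
X = min(C, A) + 1  [with C=19, A=9]  = 10
Without intervention: Y = 2E + 3  [with E=3]  = 9; C = Y + 2E + 4  [with Y=9, E=3]  = 19; A = max(E, C) + 4  [with E=3, C=19]  = 23; X = min(C, A) + 1  [with C=19, A=23]  = 20.
Change = 10 − 20 = -10.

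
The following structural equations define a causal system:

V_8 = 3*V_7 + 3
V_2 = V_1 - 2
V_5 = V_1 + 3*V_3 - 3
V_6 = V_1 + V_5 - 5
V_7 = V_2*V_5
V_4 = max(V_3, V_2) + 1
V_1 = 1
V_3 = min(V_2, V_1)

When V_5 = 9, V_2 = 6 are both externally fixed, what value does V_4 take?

7

Setting V_5 = 9, V_2 = 6 by intervention discards those variables' equations.
V_3 = min(V_2, V_1)  [with V_2=6, V_1=1]  = 1
V_4 = max(V_3, V_2) + 1  [with V_3=1, V_2=6]  = 7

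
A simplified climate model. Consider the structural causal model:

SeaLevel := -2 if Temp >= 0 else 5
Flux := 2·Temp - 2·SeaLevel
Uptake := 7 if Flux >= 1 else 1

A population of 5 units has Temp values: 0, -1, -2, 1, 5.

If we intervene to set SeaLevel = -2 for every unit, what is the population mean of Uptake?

The intervention sets SeaLevel=-2 in all 5 units regardless of Temp. Recomputing Uptake per unit gives 7, 7, 1, 7, 7; average 5.8.

5.8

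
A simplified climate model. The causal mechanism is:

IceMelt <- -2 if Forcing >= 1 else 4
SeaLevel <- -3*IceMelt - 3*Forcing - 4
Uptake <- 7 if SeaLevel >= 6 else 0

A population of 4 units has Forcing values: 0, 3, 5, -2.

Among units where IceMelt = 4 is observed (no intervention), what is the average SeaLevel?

Conditioning on IceMelt=4 selects the 2 unit(s) with Forcing ∈ {0, -2}. Their SeaLevel values: -16, -10. Mean = -13.

-13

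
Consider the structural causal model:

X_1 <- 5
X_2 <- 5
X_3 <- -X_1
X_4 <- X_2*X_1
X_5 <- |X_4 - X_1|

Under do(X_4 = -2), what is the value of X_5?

Intervening sets X_4 = -2 and removes its equation (X_4 <- X_2*X_1).
X_5 = |X_4 - X_1|  [with X_4=-2, X_1=5]  = 7

7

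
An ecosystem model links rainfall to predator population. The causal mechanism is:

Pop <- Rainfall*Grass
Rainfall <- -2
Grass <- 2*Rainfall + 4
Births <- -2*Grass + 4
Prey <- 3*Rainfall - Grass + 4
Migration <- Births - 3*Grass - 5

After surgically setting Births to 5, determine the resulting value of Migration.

Intervening sets Births = 5 and removes its equation (Births <- -2*Grass + 4).
Grass = 2*Rainfall + 4  [with Rainfall=-2]  = 0
Migration = Births - 3*Grass - 5  [with Births=5, Grass=0]  = 0

0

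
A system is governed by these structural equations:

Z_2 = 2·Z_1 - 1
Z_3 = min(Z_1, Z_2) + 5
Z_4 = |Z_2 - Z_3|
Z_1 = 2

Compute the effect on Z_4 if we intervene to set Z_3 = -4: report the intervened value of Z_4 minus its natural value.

3

The intervention breaks the incoming arrows to Z_3: Z_3 = min(Z_1, Z_2) + 5 no longer applies, and Z_3 = -4.
Z_2 = 2·Z_1 - 1  [with Z_1=2]  = 3
Z_4 = |Z_2 - Z_3|  [with Z_2=3, Z_3=-4]  = 7
Without intervention: Z_2 = 2·Z_1 - 1  [with Z_1=2]  = 3; Z_3 = min(Z_1, Z_2) + 5  [with Z_1=2, Z_2=3]  = 7; Z_4 = |Z_2 - Z_3|  [with Z_2=3, Z_3=7]  = 4.
Change = 7 − 4 = 3.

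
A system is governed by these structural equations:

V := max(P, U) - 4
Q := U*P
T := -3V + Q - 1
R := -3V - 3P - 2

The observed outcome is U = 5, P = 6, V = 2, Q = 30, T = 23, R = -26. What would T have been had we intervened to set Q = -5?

-12

Intervening sets Q = -5 and removes its equation (Q := U*P).
V = max(P, U) - 4  [with P=6, U=5]  = 2
T = -3V + Q - 1  [with V=2, Q=-5]  = -12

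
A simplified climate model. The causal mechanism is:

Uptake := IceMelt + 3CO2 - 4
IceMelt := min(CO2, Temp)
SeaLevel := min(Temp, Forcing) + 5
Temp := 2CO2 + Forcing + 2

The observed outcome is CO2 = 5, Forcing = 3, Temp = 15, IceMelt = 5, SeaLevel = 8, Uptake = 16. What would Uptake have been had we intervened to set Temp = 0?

11

The intervention breaks the incoming arrows to Temp: Temp := 2CO2 + Forcing + 2 no longer applies, and Temp = 0.
IceMelt = min(CO2, Temp)  [with CO2=5, Temp=0]  = 0
Uptake = IceMelt + 3CO2 - 4  [with IceMelt=0, CO2=5]  = 11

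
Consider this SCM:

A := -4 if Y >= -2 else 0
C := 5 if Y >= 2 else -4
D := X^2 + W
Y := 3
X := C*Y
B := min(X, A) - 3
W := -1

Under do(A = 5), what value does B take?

The intervention breaks the incoming arrows to A: A := -4 if Y >= -2 else 0 no longer applies, and A = 5.
C = 5 if Y >= 2 else -4  [with Y=3]  = 5
X = C*Y  [with C=5, Y=3]  = 15
B = min(X, A) - 3  [with X=15, A=5]  = 2

2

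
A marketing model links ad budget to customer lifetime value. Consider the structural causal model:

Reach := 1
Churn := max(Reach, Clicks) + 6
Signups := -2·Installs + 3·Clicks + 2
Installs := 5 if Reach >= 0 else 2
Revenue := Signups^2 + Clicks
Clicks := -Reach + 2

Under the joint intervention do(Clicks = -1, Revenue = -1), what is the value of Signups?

-11

The joint intervention fixes Clicks = -1, Revenue = -1, removing each variable's own equation.
Installs = 5 if Reach >= 0 else 2  [with Reach=1]  = 5
Signups = -2·Installs + 3·Clicks + 2  [with Installs=5, Clicks=-1]  = -11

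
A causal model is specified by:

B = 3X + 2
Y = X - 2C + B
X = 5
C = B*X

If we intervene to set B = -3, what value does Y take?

32

Under do(B=-3), the mechanism B = 3X + 2 is discarded; B is fixed at -3.
C = B*X  [with B=-3, X=5]  = -15
Y = X - 2C + B  [with X=5, C=-15, B=-3]  = 32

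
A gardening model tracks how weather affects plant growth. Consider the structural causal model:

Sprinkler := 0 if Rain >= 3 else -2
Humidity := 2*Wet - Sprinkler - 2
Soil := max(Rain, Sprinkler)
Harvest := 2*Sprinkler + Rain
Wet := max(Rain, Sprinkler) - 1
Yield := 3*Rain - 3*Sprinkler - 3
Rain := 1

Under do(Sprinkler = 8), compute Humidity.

do(Sprinkler=8) replaces the equation Sprinkler := 0 if Rain >= 3 else -2 with the constant Sprinkler = 8.
Wet = max(Rain, Sprinkler) - 1  [with Rain=1, Sprinkler=8]  = 7
Humidity = 2*Wet - Sprinkler - 2  [with Wet=7, Sprinkler=8]  = 4

4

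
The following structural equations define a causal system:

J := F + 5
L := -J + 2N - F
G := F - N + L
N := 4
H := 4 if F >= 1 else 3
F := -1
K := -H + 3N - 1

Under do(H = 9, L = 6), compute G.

Setting H = 9, L = 6 by intervention discards those variables' equations.
G = F - N + L  [with F=-1, N=4, L=6]  = 1

1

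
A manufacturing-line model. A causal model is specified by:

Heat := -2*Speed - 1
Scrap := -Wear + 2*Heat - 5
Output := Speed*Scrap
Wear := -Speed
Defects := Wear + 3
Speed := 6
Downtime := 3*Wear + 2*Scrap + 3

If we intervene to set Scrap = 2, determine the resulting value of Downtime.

-11

Under do(Scrap=2), the mechanism Scrap := -Wear + 2*Heat - 5 is discarded; Scrap is fixed at 2.
Wear = -Speed  [with Speed=6]  = -6
Downtime = 3*Wear + 2*Scrap + 3  [with Wear=-6, Scrap=2]  = -11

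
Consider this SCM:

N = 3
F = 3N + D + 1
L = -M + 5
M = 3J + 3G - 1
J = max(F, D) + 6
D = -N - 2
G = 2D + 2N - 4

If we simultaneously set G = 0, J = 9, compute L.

Setting G = 0, J = 9 by intervention discards those variables' equations.
M = 3J + 3G - 1  [with J=9, G=0]  = 26
L = -M + 5  [with M=26]  = -21

-21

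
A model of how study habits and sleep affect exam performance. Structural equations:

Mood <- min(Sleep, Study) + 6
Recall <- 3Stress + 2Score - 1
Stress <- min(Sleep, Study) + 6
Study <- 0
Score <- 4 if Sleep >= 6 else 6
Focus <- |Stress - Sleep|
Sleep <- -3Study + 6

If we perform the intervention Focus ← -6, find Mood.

Under do(Focus=-6), the mechanism Focus <- |Stress - Sleep| is discarded; Focus is fixed at -6.
Since Mood is not a descendant of the intervened variable, it is unaffected.
Sleep = -3Study + 6  [with Study=0]  = 6
Mood = min(Sleep, Study) + 6  [with Sleep=6, Study=0]  = 6

6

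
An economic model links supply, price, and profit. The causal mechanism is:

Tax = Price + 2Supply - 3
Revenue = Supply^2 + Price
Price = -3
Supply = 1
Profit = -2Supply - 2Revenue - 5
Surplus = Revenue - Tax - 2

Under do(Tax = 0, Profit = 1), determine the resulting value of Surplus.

The joint intervention fixes Tax = 0, Profit = 1, removing each variable's own equation.
Revenue = Supply^2 + Price  [with Supply=1, Price=-3]  = -2
Surplus = Revenue - Tax - 2  [with Revenue=-2, Tax=0]  = -4

-4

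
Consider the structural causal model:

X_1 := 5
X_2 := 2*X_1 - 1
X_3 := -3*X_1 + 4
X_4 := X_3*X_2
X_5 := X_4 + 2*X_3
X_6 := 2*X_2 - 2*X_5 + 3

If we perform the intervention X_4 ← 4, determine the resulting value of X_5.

Intervening sets X_4 = 4 and removes its equation (X_4 := X_3*X_2).
X_3 = -3*X_1 + 4  [with X_1=5]  = -11
X_5 = X_4 + 2*X_3  [with X_4=4, X_3=-11]  = -18

-18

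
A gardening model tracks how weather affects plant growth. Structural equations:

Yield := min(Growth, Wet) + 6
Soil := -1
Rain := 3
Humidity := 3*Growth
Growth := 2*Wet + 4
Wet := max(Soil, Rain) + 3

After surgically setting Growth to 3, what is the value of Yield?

9

Under do(Growth=3), the mechanism Growth := 2*Wet + 4 is discarded; Growth is fixed at 3.
Wet = max(Soil, Rain) + 3  [with Soil=-1, Rain=3]  = 6
Yield = min(Growth, Wet) + 6  [with Growth=3, Wet=6]  = 9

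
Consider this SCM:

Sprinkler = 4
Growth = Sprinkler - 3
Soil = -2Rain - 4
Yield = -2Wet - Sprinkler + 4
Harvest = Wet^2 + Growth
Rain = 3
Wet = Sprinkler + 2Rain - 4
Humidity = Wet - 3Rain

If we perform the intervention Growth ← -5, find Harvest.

do(Growth=-5) replaces the equation Growth = Sprinkler - 3 with the constant Growth = -5.
Wet = Sprinkler + 2Rain - 4  [with Sprinkler=4, Rain=3]  = 6
Harvest = Wet^2 + Growth  [with Wet=6, Growth=-5]  = 31

31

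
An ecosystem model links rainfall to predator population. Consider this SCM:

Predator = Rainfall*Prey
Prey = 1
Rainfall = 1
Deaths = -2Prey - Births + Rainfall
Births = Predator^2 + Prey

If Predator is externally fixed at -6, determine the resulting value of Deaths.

do(Predator=-6) replaces the equation Predator = Rainfall*Prey with the constant Predator = -6.
Births = Predator^2 + Prey  [with Predator=-6, Prey=1]  = 37
Deaths = -2Prey - Births + Rainfall  [with Prey=1, Births=37, Rainfall=1]  = -38

-38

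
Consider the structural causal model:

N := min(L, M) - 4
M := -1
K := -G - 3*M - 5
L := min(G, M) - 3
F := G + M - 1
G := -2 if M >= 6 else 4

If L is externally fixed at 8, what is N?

-5

The intervention breaks the incoming arrows to L: L := min(G, M) - 3 no longer applies, and L = 8.
N = min(L, M) - 4  [with L=8, M=-1]  = -5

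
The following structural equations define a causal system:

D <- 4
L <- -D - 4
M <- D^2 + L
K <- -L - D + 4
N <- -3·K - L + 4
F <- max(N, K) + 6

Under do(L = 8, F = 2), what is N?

Setting L = 8, F = 2 by intervention discards those variables' equations.
K = -L - D + 4  [with L=8, D=4]  = -8
N = -3·K - L + 4  [with K=-8, L=8]  = 20

20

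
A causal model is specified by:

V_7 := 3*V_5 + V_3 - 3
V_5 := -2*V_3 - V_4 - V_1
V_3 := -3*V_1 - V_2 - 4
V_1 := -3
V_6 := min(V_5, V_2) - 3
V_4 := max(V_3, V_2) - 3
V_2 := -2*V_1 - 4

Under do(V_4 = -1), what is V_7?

The intervention breaks the incoming arrows to V_4: V_4 := max(V_3, V_2) - 3 no longer applies, and V_4 = -1.
V_2 = -2*V_1 - 4  [with V_1=-3]  = 2
V_3 = -3*V_1 - V_2 - 4  [with V_1=-3, V_2=2]  = 3
V_5 = -2*V_3 - V_4 - V_1  [with V_3=3, V_4=-1, V_1=-3]  = -2
V_7 = 3*V_5 + V_3 - 3  [with V_5=-2, V_3=3]  = -6

-6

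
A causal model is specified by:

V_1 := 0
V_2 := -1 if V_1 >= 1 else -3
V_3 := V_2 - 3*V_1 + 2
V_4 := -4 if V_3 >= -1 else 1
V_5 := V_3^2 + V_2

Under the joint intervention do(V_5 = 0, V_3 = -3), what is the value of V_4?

1

Under do(V_5 = 0, V_3 = -3), each intervened variable's structural equation is replaced by its fixed value.
V_4 = -4 if V_3 >= -1 else 1  [with V_3=-3]  = 1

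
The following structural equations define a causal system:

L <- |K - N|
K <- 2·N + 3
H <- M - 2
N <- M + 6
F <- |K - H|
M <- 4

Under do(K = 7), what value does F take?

5

Under do(K=7), the mechanism K <- 2·N + 3 is discarded; K is fixed at 7.
H = M - 2  [with M=4]  = 2
F = |K - H|  [with K=7, H=2]  = 5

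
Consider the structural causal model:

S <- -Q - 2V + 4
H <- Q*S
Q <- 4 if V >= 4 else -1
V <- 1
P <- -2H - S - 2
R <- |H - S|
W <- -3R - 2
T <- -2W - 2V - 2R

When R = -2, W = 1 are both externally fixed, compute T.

Under do(R = -2, W = 1), each intervened variable's structural equation is replaced by its fixed value.
T = -2W - 2V - 2R  [with W=1, V=1, R=-2]  = 0

0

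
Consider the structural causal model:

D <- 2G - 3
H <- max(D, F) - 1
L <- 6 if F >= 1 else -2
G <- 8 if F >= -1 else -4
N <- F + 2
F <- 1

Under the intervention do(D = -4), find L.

6

do(D=-4) replaces the equation D <- 2G - 3 with the constant D = -4.
L is not downstream of the intervention, so its value is determined by the original equations.
L = 6 if F >= 1 else -2  [with F=1]  = 6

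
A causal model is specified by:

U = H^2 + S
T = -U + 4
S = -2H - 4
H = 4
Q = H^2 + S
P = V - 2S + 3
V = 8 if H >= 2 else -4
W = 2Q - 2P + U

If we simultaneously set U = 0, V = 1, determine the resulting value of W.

-48

The joint intervention fixes U = 0, V = 1, removing each variable's own equation.
S = -2H - 4  [with H=4]  = -12
Q = H^2 + S  [with H=4, S=-12]  = 4
P = V - 2S + 3  [with V=1, S=-12]  = 28
W = 2Q - 2P + U  [with Q=4, P=28, U=0]  = -48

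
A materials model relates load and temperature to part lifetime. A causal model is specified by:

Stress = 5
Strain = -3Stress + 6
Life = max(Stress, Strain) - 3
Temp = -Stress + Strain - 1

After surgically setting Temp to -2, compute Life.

2

The intervention breaks the incoming arrows to Temp: Temp = -Stress + Strain - 1 no longer applies, and Temp = -2.
Life is not downstream of the intervention, so its value is determined by the original equations.
Strain = -3Stress + 6  [with Stress=5]  = -9
Life = max(Stress, Strain) - 3  [with Stress=5, Strain=-9]  = 2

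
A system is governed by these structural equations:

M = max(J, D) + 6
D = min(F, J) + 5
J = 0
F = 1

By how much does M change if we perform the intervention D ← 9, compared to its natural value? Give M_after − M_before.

4

The intervention breaks the incoming arrows to D: D = min(F, J) + 5 no longer applies, and D = 9.
M = max(J, D) + 6  [with J=0, D=9]  = 15
Without intervention: D = min(F, J) + 5  [with F=1, J=0]  = 5; M = max(J, D) + 6  [with J=0, D=5]  = 11.
Change = 15 − 11 = 4.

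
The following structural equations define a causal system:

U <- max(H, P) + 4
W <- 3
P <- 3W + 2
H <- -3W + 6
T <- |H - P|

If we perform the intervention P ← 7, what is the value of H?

-3

Under do(P=7), the mechanism P <- 3W + 2 is discarded; P is fixed at 7.
Since H is not a descendant of the intervened variable, it is unaffected.
H = -3W + 6  [with W=3]  = -3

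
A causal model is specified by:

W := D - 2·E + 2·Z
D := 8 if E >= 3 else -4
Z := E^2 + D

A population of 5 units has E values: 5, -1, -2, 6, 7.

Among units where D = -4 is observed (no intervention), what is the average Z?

-1.5

E[Z|D=-4] averages over only the 2 units with D=-4 (E = -1, -2): Z = -3, 0, mean -1.5.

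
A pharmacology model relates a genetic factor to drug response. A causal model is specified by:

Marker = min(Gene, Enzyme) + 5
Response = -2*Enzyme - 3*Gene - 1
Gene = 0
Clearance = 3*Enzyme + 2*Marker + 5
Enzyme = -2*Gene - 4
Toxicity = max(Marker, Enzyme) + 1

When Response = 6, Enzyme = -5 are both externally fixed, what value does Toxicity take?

1

The joint intervention fixes Response = 6, Enzyme = -5, removing each variable's own equation.
Marker = min(Gene, Enzyme) + 5  [with Gene=0, Enzyme=-5]  = 0
Toxicity = max(Marker, Enzyme) + 1  [with Marker=0, Enzyme=-5]  = 1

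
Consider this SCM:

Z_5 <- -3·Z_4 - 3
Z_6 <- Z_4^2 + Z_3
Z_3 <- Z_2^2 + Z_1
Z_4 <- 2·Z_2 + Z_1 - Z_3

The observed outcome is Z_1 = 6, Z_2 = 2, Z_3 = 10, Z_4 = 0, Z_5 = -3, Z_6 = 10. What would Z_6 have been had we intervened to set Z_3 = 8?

The intervention breaks the incoming arrows to Z_3: Z_3 <- Z_2^2 + Z_1 no longer applies, and Z_3 = 8.
Z_4 = 2·Z_2 + Z_1 - Z_3  [with Z_2=2, Z_1=6, Z_3=8]  = 2
Z_6 = Z_4^2 + Z_3  [with Z_4=2, Z_3=8]  = 12

12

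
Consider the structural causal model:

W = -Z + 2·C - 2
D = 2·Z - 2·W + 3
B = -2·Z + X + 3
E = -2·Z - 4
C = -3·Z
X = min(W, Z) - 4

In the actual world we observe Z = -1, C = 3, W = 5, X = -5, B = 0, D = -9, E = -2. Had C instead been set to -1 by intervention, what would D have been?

Under do(C=-1), the mechanism C = -3·Z is discarded; C is fixed at -1.
W = -Z + 2·C - 2  [with Z=-1, C=-1]  = -3
D = 2·Z - 2·W + 3  [with Z=-1, W=-3]  = 7

7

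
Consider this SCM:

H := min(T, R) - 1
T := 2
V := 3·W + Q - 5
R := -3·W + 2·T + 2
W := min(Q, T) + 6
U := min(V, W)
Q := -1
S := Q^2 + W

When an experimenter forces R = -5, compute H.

Under do(R=-5), the mechanism R := -3·W + 2·T + 2 is discarded; R is fixed at -5.
H = min(T, R) - 1  [with T=2, R=-5]  = -6

-6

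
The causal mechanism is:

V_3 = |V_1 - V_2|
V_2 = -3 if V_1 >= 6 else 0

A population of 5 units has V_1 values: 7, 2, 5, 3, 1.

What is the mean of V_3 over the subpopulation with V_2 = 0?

Conditioning on V_2=0 selects the 4 unit(s) with V_1 ∈ {2, 5, 3, 1}. Their V_3 values: 2, 5, 3, 1. Mean = 2.75.

2.75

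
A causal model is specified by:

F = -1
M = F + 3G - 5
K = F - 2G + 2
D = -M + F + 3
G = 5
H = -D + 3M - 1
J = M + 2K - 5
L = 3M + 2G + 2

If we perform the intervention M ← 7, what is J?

Under do(M=7), the mechanism M = F + 3G - 5 is discarded; M is fixed at 7.
K = F - 2G + 2  [with F=-1, G=5]  = -9
J = M + 2K - 5  [with M=7, K=-9]  = -16

-16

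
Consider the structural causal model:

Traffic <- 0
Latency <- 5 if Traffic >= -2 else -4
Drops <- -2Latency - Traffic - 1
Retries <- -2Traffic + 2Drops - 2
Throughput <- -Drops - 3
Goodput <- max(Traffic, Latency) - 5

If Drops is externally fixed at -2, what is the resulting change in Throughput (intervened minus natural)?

do(Drops=-2) replaces the equation Drops <- -2Latency - Traffic - 1 with the constant Drops = -2.
Throughput = -Drops - 3  [with Drops=-2]  = -1
Without intervention: Latency = 5 if Traffic >= -2 else -4  [with Traffic=0]  = 5; Drops = -2Latency - Traffic - 1  [with Latency=5, Traffic=0]  = -11; Throughput = -Drops - 3  [with Drops=-11]  = 8.
Change = -1 − 8 = -9.

-9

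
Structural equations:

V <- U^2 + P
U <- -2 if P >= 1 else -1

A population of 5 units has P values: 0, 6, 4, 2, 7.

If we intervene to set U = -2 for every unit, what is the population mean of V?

Under do(U=-2), U's equation is replaced by U=-2 for every unit. Per-unit V: 4, 10, 8, 6, 11. Mean = 7.8.

7.8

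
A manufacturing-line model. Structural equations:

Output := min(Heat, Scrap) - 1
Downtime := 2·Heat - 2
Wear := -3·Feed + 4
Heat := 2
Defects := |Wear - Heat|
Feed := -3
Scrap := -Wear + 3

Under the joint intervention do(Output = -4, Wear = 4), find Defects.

Under do(Output = -4, Wear = 4), each intervened variable's structural equation is replaced by its fixed value.
Defects = |Wear - Heat|  [with Wear=4, Heat=2]  = 2

2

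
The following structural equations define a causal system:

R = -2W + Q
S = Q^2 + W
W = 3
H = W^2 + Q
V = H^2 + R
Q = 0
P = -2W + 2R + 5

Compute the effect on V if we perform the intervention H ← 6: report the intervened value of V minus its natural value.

Intervening sets H = 6 and removes its equation (H = W^2 + Q).
R = -2W + Q  [with W=3, Q=0]  = -6
V = H^2 + R  [with H=6, R=-6]  = 30
Without intervention: R = -2W + Q  [with W=3, Q=0]  = -6; H = W^2 + Q  [with W=3, Q=0]  = 9; V = H^2 + R  [with H=9, R=-6]  = 75.
Change = 30 − 75 = -45.

-45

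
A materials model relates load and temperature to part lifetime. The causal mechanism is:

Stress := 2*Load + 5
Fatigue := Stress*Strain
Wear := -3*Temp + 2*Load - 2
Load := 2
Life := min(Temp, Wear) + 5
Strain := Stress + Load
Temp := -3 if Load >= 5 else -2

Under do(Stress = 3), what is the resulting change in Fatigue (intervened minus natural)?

Under do(Stress=3), the mechanism Stress := 2*Load + 5 is discarded; Stress is fixed at 3.
Strain = Stress + Load  [with Stress=3, Load=2]  = 5
Fatigue = Stress*Strain  [with Stress=3, Strain=5]  = 15
Without intervention: Stress = 2*Load + 5  [with Load=2]  = 9; Strain = Stress + Load  [with Stress=9, Load=2]  = 11; Fatigue = Stress*Strain  [with Stress=9, Strain=11]  = 99.
Change = 15 − 99 = -84.

-84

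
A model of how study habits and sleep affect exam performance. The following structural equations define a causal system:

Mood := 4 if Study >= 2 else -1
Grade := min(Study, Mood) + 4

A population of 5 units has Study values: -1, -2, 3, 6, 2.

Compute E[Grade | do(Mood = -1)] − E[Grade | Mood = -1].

The intervention sets Mood=-1 in all 5 units regardless of Study. Recomputing Grade per unit gives 3, 2, 3, 3, 3; average 2.8.
E[Grade|Mood=-1] averages over only the 2 units with Mood=-1 (Study = -1, -2): Grade = 3, 2, mean 2.5.
Difference = 2.8 − 2.5 = 0.3.

0.3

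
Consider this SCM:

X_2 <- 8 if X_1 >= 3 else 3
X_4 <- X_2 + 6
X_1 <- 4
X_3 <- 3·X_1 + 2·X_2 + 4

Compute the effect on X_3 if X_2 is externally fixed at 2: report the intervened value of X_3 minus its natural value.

-12

The intervention breaks the incoming arrows to X_2: X_2 <- 8 if X_1 >= 3 else 3 no longer applies, and X_2 = 2.
X_3 = 3·X_1 + 2·X_2 + 4  [with X_1=4, X_2=2]  = 20
Without intervention: X_2 = 8 if X_1 >= 3 else 3  [with X_1=4]  = 8; X_3 = 3·X_1 + 2·X_2 + 4  [with X_1=4, X_2=8]  = 32.
Change = 20 − 32 = -12.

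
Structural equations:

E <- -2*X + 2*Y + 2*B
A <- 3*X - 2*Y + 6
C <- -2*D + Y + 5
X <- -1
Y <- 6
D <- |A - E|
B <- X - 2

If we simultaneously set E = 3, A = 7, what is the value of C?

3

Under do(E = 3, A = 7), each intervened variable's structural equation is replaced by its fixed value.
D = |A - E|  [with A=7, E=3]  = 4
C = -2*D + Y + 5  [with D=4, Y=6]  = 3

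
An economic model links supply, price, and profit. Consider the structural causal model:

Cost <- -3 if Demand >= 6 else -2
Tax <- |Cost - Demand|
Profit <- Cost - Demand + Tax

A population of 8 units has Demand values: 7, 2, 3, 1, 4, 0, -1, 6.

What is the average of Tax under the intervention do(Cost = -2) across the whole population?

4.75

Under do(Cost=-2), Cost's equation is replaced by Cost=-2 for every unit. Per-unit Tax: 9, 4, 5, 3, 6, 2, 1, 8. Mean = 4.75.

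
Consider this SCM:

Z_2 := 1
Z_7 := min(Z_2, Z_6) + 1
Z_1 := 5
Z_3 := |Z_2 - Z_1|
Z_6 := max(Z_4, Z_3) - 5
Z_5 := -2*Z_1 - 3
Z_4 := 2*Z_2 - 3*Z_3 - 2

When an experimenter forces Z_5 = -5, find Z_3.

do(Z_5=-5) replaces the equation Z_5 := -2*Z_1 - 3 with the constant Z_5 = -5.
Z_3 is not downstream of the intervention, so its value is determined by the original equations.
Z_3 = |Z_2 - Z_1|  [with Z_2=1, Z_1=5]  = 4

4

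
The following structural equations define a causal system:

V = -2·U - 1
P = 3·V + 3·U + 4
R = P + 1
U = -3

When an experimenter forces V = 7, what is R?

17

Under do(V=7), the mechanism V = -2·U - 1 is discarded; V is fixed at 7.
P = 3·V + 3·U + 4  [with V=7, U=-3]  = 16
R = P + 1  [with P=16]  = 17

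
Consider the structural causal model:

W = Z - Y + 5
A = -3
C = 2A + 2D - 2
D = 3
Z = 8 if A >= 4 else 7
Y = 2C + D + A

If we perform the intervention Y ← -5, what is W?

17

The intervention breaks the incoming arrows to Y: Y = 2C + D + A no longer applies, and Y = -5.
Z = 8 if A >= 4 else 7  [with A=-3]  = 7
W = Z - Y + 5  [with Z=7, Y=-5]  = 17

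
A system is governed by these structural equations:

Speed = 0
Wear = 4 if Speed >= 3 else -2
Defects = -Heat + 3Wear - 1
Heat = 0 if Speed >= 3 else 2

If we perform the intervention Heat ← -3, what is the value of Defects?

Under do(Heat=-3), the mechanism Heat = 0 if Speed >= 3 else 2 is discarded; Heat is fixed at -3.
Wear = 4 if Speed >= 3 else -2  [with Speed=0]  = -2
Defects = -Heat + 3Wear - 1  [with Heat=-3, Wear=-2]  = -4

-4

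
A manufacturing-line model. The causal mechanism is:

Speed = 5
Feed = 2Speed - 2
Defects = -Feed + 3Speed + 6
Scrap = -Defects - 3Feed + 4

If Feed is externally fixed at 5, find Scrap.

Under do(Feed=5), the mechanism Feed = 2Speed - 2 is discarded; Feed is fixed at 5.
Defects = -Feed + 3Speed + 6  [with Feed=5, Speed=5]  = 16
Scrap = -Defects - 3Feed + 4  [with Defects=16, Feed=5]  = -27

-27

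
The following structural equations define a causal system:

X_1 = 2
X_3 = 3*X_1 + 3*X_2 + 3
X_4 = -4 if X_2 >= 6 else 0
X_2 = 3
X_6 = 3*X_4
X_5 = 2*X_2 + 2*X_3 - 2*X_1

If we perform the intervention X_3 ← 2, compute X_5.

6

do(X_3=2) replaces the equation X_3 = 3*X_1 + 3*X_2 + 3 with the constant X_3 = 2.
X_5 = 2*X_2 + 2*X_3 - 2*X_1  [with X_2=3, X_3=2, X_1=2]  = 6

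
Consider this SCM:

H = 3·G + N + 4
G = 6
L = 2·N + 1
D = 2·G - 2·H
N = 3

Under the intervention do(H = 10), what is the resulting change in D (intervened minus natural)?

30

The intervention breaks the incoming arrows to H: H = 3·G + N + 4 no longer applies, and H = 10.
D = 2·G - 2·H  [with G=6, H=10]  = -8
Without intervention: H = 3·G + N + 4  [with G=6, N=3]  = 25; D = 2·G - 2·H  [with G=6, H=25]  = -38.
Change = -8 − (-38) = 30.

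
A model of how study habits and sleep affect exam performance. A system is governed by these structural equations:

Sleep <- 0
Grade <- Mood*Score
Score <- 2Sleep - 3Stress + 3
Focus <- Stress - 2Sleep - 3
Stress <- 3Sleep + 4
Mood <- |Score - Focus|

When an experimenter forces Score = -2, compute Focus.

1

Under do(Score=-2), the mechanism Score <- 2Sleep - 3Stress + 3 is discarded; Score is fixed at -2.
Since Focus is not a descendant of the intervened variable, it is unaffected.
Stress = 3Sleep + 4  [with Sleep=0]  = 4
Focus = Stress - 2Sleep - 3  [with Stress=4, Sleep=0]  = 1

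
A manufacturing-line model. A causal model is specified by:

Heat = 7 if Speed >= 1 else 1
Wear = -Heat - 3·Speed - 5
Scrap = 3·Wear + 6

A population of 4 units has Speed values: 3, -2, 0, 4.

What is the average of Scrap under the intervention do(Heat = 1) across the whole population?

-23.25

The intervention sets Heat=1 in all 4 units regardless of Speed. Recomputing Scrap per unit gives -39, 6, -12, -48; average -23.25.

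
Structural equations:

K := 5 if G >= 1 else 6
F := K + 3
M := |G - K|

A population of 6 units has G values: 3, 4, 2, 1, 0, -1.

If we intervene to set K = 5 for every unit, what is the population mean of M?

3.5

Under do(K=5), K's equation is replaced by K=5 for every unit. Per-unit M: 2, 1, 3, 4, 5, 6. Mean = 3.5.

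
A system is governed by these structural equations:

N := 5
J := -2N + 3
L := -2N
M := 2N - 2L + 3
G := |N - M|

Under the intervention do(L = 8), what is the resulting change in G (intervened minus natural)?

do(L=8) replaces the equation L := -2N with the constant L = 8.
M = 2N - 2L + 3  [with N=5, L=8]  = -3
G = |N - M|  [with N=5, M=-3]  = 8
Without intervention: L = -2N  [with N=5]  = -10; M = 2N - 2L + 3  [with N=5, L=-10]  = 33; G = |N - M|  [with N=5, M=33]  = 28.
Change = 8 − 28 = -20.

-20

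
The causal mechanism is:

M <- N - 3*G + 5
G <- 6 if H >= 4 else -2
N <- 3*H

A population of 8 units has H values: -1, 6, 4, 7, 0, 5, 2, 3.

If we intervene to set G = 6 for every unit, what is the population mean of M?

Every unit gets G=6 under the intervention. M values become -16, 5, -1, 8, -13, 2, -7, -4; E[M|do(G=6)] = -3.25.

-3.25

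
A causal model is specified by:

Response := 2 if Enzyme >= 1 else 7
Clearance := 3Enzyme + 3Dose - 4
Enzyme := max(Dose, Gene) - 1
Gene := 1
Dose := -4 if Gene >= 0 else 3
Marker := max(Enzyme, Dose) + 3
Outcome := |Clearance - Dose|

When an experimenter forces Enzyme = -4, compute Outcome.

The intervention breaks the incoming arrows to Enzyme: Enzyme := max(Dose, Gene) - 1 no longer applies, and Enzyme = -4.
Dose = -4 if Gene >= 0 else 3  [with Gene=1]  = -4
Clearance = 3Enzyme + 3Dose - 4  [with Enzyme=-4, Dose=-4]  = -28
Outcome = |Clearance - Dose|  [with Clearance=-28, Dose=-4]  = 24

24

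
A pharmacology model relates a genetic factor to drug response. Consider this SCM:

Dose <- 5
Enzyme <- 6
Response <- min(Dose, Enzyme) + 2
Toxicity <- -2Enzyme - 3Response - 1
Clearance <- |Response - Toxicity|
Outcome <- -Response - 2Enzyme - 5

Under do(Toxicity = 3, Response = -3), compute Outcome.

The joint intervention fixes Toxicity = 3, Response = -3, removing each variable's own equation.
Outcome = -Response - 2Enzyme - 5  [with Response=-3, Enzyme=6]  = -14

-14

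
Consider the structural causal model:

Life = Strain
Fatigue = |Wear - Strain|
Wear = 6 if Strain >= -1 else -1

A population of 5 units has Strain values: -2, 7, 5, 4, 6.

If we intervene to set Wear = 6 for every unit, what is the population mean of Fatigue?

2.4

The intervention sets Wear=6 in all 5 units regardless of Strain. Recomputing Fatigue per unit gives 8, 1, 1, 2, 0; average 2.4.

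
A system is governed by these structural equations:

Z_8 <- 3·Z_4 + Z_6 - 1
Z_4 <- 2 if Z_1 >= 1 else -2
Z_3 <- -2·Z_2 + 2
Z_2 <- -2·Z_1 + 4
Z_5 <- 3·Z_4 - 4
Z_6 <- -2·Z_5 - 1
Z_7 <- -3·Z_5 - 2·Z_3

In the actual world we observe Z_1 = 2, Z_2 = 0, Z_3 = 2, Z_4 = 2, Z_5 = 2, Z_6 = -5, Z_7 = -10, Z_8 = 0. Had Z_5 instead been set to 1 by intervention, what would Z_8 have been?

do(Z_5=1) replaces the equation Z_5 <- 3·Z_4 - 4 with the constant Z_5 = 1.
Z_4 = 2 if Z_1 >= 1 else -2  [with Z_1=2]  = 2
Z_6 = -2·Z_5 - 1  [with Z_5=1]  = -3
Z_8 = 3·Z_4 + Z_6 - 1  [with Z_4=2, Z_6=-3]  = 2

2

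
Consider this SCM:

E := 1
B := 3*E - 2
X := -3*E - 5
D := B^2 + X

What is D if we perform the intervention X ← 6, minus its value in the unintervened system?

14

The intervention breaks the incoming arrows to X: X := -3*E - 5 no longer applies, and X = 6.
B = 3*E - 2  [with E=1]  = 1
D = B^2 + X  [with B=1, X=6]  = 7
Without intervention: B = 3*E - 2  [with E=1]  = 1; X = -3*E - 5  [with E=1]  = -8; D = B^2 + X  [with B=1, X=-8]  = -7.
Change = 7 − (-7) = 14.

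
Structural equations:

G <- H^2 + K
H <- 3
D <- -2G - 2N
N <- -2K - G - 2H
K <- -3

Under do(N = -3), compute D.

-6

Intervening sets N = -3 and removes its equation (N <- -2K - G - 2H).
G = H^2 + K  [with H=3, K=-3]  = 6
D = -2G - 2N  [with G=6, N=-3]  = -6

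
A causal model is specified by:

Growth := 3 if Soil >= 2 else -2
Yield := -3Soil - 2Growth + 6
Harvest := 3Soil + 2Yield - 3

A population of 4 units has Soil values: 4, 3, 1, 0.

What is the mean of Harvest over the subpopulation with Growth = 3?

-13.5

Conditioning on Growth=3 selects the 2 unit(s) with Soil ∈ {4, 3}. Their Harvest values: -15, -12. Mean = -13.5.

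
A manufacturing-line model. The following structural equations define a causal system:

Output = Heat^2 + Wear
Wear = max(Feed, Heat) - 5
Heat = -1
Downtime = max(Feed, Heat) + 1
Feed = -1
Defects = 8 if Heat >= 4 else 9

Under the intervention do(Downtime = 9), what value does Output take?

-5

do(Downtime=9) replaces the equation Downtime = max(Feed, Heat) + 1 with the constant Downtime = 9.
Since Output is not a descendant of the intervened variable, it is unaffected.
Wear = max(Feed, Heat) - 5  [with Feed=-1, Heat=-1]  = -6
Output = Heat^2 + Wear  [with Heat=-1, Wear=-6]  = -5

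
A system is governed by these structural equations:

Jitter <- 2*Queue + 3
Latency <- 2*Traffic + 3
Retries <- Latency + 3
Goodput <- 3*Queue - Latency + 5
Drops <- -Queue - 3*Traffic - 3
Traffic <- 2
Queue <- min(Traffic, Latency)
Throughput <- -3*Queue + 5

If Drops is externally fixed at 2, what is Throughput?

The intervention breaks the incoming arrows to Drops: Drops <- -Queue - 3*Traffic - 3 no longer applies, and Drops = 2.
No directed path runs from Drops to Throughput, so Throughput keeps its natural value.
Latency = 2*Traffic + 3  [with Traffic=2]  = 7
Queue = min(Traffic, Latency)  [with Traffic=2, Latency=7]  = 2
Throughput = -3*Queue + 5  [with Queue=2]  = -1

-1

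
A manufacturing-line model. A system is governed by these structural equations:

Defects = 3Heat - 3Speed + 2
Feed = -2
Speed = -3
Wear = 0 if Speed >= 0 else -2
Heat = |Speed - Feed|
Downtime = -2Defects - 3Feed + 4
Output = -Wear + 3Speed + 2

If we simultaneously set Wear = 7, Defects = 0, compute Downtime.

Under do(Wear = 7, Defects = 0), each intervened variable's structural equation is replaced by its fixed value.
Downtime = -2Defects - 3Feed + 4  [with Defects=0, Feed=-2]  = 10

10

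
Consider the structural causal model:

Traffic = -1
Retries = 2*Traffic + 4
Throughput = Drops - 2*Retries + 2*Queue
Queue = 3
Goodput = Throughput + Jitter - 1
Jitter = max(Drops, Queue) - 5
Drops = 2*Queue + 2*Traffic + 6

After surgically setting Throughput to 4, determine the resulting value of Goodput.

8

Intervening sets Throughput = 4 and removes its equation (Throughput = Drops - 2*Retries + 2*Queue).
Drops = 2*Queue + 2*Traffic + 6  [with Queue=3, Traffic=-1]  = 10
Jitter = max(Drops, Queue) - 5  [with Drops=10, Queue=3]  = 5
Goodput = Throughput + Jitter - 1  [with Throughput=4, Jitter=5]  = 8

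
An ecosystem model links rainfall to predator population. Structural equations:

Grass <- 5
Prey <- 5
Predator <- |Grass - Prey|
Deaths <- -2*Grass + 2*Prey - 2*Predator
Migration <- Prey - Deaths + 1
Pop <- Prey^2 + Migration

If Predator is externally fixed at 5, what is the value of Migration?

16

do(Predator=5) replaces the equation Predator <- |Grass - Prey| with the constant Predator = 5.
Deaths = -2*Grass + 2*Prey - 2*Predator  [with Grass=5, Prey=5, Predator=5]  = -10
Migration = Prey - Deaths + 1  [with Prey=5, Deaths=-10]  = 16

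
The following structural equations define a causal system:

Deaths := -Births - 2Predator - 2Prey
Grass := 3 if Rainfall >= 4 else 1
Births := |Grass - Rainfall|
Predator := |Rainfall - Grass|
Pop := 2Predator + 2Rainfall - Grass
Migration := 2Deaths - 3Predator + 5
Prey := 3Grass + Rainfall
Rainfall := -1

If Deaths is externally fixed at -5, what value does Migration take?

-11

Intervening sets Deaths = -5 and removes its equation (Deaths := -Births - 2Predator - 2Prey).
Grass = 3 if Rainfall >= 4 else 1  [with Rainfall=-1]  = 1
Predator = |Rainfall - Grass|  [with Rainfall=-1, Grass=1]  = 2
Migration = 2Deaths - 3Predator + 5  [with Deaths=-5, Predator=2]  = -11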